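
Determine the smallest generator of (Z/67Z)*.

2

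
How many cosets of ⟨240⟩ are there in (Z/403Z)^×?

The order of 240 must divide φ(403) = φ(13·31) = (13−1)·(31−1) = 12·30 = 360 = 2^3 · 3^2 · 5.
Divisors of 360: 1, 2, 3, 4, 5, 6, 8, 9, 10, 12, 15, 18, 20, 24, 30, 36, 40, 45, 60, 72, 90, 120, 180, 360.
Check 240^d mod 403 for each divisor in increasing order:
240^1 ≡ 240 (mod 403)
240^2 ≡ 374 (mod 403)
240^3 ≡ 294 (mod 403)
240^4 ≡ 35 (mod 403)
240^5 ≡ 340 (mod 403)
240^6 ≡ 194 (mod 403)
240^8 ≡ 16 (mod 403)
240^9 ≡ 213 (mod 403)
240^10 ≡ 342 (mod 403)
240^12 ≡ 157 (mod 403)
240^15 ≡ 216 (mod 403)
240^18 ≡ 233 (mod 403)
240^20 ≡ 94 (mod 403)
240^24 ≡ 66 (mod 403)
240^30 ≡ 311 (mod 403)
240^36 ≡ 287 (mod 403)
240^40 ≡ 373 (mod 403)
240^45 ≡ 278 (mod 403)
240^60 ≡ 1 (mod 403) ✓
Thus |⟨240⟩| = ord(240) = 60.
[(Z/403Z)^× : ⟨240⟩] = 360/60 = 6.

6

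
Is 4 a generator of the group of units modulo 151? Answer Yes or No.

No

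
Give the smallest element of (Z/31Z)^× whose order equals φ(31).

3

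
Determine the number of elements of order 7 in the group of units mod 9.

0

φ(9) = φ(3^2) = 3·(3−1) = 6 = 2 · 3.
(Z/9Z)^× is cyclic (|G| = 6); a cyclic group of order m has exactly φ(d) elements of each order d | m, and none otherwise.
Here 6 is not a multiple of 7, so there are no elements of order 7.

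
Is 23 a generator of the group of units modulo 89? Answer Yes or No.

Yes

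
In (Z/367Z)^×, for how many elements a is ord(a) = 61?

60

φ(367) = 367 − 1 = 366 = 2 · 3 · 61.
(Z/367Z)^× is cyclic (|G| = 366); a cyclic group of order m has exactly φ(d) elements of each order d | m, and none otherwise.
61 | 366, and φ(61) = 61 − 1 = 60.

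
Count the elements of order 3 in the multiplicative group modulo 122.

φ(122) = φ(2)·φ(61) = 1·60 = 60 = 2^2 · 3 · 5.
Since (Z/122Z)^× is cyclic of order 60, the number of elements of order d is φ(d) when d | 60 and 0 otherwise.
3 | 60, and φ(3) = 3 − 1 = 2.

2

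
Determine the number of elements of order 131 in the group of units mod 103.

φ(103) = 103 − 1 = 102 = 2 · 3 · 17.
In a cyclic group of order 102, there are φ(d) elements of order d for each divisor d of 102, and zero for non-divisors.
Here 102 is not a multiple of 131, so there are no elements of order 131.

0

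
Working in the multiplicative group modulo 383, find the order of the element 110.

The order of 110 must divide φ(383) = 383 − 1 = 382 = 2 · 191.
Divisors of 382: 1, 2, 191, 382.
Test each divisor d:
110^1 ≡ 110
110^2 ≡ 227
110^191 ≡ 1
Hence ord(110) = 191.

191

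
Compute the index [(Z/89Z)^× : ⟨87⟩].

By Lagrange's theorem, ord_89(87) divides φ(89) = 89 − 1 = 88 = 2^3 · 11.
Divisors of 88: 1, 2, 4, 8, 11, 22, 44, 88.
Test each divisor d:
87^1 ≡ 87 (mod 89)
87^2 ≡ 4 (mod 89)
87^4 ≡ 16 (mod 89)
87^8 ≡ 78 (mod 89)
87^11 ≡ 88 (mod 89)
87^22 ≡ 1 (mod 89) ✓
So ord_89(87) = 22, hence |⟨87⟩| = 22.
The index is φ(89) / ord(87) = 88 / 22 = 4.

4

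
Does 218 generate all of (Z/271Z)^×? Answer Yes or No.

Yes

φ(271) = 271 − 1 = 270 = 2 · 3^3 · 5.
An element g generates (Z/271Z)^× iff g^(270/q) ≢ 1 (mod 271) for each prime q ∈ {2, 3, 5}.
218^135 ≡ 270 (mod 271)  [q = 2: ≢ 1 ✓]
218^90 ≡ 28 (mod 271)  [q = 3: ≢ 1 ✓]
218^54 ≡ 10 (mod 271)  [q = 5: ≢ 1 ✓]
None equal 1, so ord_271(218) = 270: 218 is a primitive root.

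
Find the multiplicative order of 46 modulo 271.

The order of 46 must divide φ(271) = 271 − 1 = 270 = 2 · 3^3 · 5.
Divisors of 270: 1, 2, 3, 5, 6, 9, 10, 15, 18, 27, 30, 45, 54, 90, 135, 270.
Compute 46^d (mod 271) for the divisors d until we hit 1:
46^1 ≡ 46 (mod 271)
46^2 ≡ 219 (mod 271)
46^3 ≡ 47 (mod 271)
46^5 ≡ 266 (mod 271)
46^6 ≡ 41 (mod 271)
46^9 ≡ 30 (mod 271)
46^10 ≡ 25 (mod 271)
46^15 ≡ 146 (mod 271)
46^18 ≡ 87 (mod 271)
46^27 ≡ 171 (mod 271)
46^30 ≡ 178 (mod 271)
46^45 ≡ 243 (mod 271)
46^54 ≡ 244 (mod 271)
46^90 ≡ 242 (mod 271)
46^135 ≡ 270 (mod 271)
46^270 ≡ 1 (mod 271) ✓
So ord_271(46) = 270.

270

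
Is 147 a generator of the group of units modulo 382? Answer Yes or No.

No

φ(382) = φ(2)·φ(191) = 1·190 = 190 = 2 · 5 · 19.
147 is a primitive root mod 382 iff 147^(φ(382)/q) ≢ 1 for every prime q | φ(382), i.e. q ∈ {2, 5, 19}.
147^95 ≡ 1 (mod 382)  [q = 2: ≡ 1 ✗]
147^38 ≡ 109 (mod 382)  [q = 5: ≢ 1 ✓]
147^10 ≡ 221 (mod 382)  [q = 19: ≢ 1 ✓]
The check at q = 2 fails, so 147 generates a proper subgroup.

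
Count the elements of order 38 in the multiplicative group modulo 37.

0

φ(37) = 37 − 1 = 36 = 2^2 · 3^2.
(Z/37Z)^× is cyclic (|G| = 36); a cyclic group of order m has exactly φ(d) elements of each order d | m, and none otherwise.
Since 38 ∤ 36, the count is 0.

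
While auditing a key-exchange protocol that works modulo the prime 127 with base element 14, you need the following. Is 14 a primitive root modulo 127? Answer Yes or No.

Yes

φ(127) = 127 − 1 = 126 = 2 · 3^2 · 7.
14 is a primitive root mod 127 iff 14^(φ(127)/q) ≢ 1 for every prime q | φ(127), i.e. q ∈ {2, 3, 7}.
14^63 ≡ 126 (mod 127)  [q = 2: ≢ 1 ✓]
14^42 ≡ 107 (mod 127)  [q = 3: ≢ 1 ✓]
14^18 ≡ 8 (mod 127)  [q = 7: ≢ 1 ✓]
None equal 1, so ord_127(14) = 126: 14 is a primitive root.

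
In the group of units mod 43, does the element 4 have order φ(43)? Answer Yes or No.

No

φ(43) = 43 − 1 = 42 = 2 · 3 · 7.
Test 4^(42/q) mod 43 for each prime factor q of 42:
4^21 ≡ 1 (mod 43)  [q = 2: ≡ 1 ✗]
4^14 ≡ 1 (mod 43)  [q = 3: ≡ 1 ✗]
4^6 ≡ 11 (mod 43)  [q = 7: ≢ 1 ✓]
Since 4^21 ≡ 1, the order of 4 divides 21 < 42, so 4 is not a primitive root.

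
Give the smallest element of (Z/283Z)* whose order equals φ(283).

φ(283) = 283 − 1 = 282 = 2 · 3 · 47.
g is a primitive root iff g^(282/q) ≢ 1 (mod 283) for each prime q ∈ {2, 3, 47}.
g = 2: 2^141 ≡ 282; 2^94 ≡ 1 — hits 1, so not a primitive root.
g = 3: 3^141 ≡ 282; 3^94 ≡ 238; 3^6 ≡ 163 — none is 1, so 3 is a primitive root.
Hence the least primitive root of 283 is 3.

3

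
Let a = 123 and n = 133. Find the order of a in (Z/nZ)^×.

By Lagrange's theorem, ord_133(123) divides φ(133) = φ(7·19) = (7−1)·(19−1) = 6·18 = 108 = 2^2 · 3^3.
Divisors of 108: 1, 2, 3, 4, 6, 9, 12, 18, 27, 36, 54, 108.
Compute 123^d (mod 133) for the divisors d until we hit 1:
123^1 ≡ 123
123^2 ≡ 100
123^3 ≡ 64
123^4 ≡ 25
123^6 ≡ 106
123^9 ≡ 1
Hence ord(123) = 9.

9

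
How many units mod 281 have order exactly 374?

φ(281) = 281 − 1 = 280 = 2^3 · 5 · 7.
Since (Z/281Z)^× is cyclic of order 280, the number of elements of order d is φ(d) when d | 280 and 0 otherwise.
Here 280 is not a multiple of 374, so there are no elements of order 374.

0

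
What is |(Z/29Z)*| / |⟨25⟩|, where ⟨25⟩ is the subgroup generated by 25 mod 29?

ord(25) | φ(29) = 29 − 1 = 28 = 2^2 · 7.
Divisors of 28: 1, 2, 4, 7, 14, 28.
Test each divisor d:
25^1 ≡ 25
25^2 ≡ 16
25^4 ≡ 24
25^7 ≡ 1
Thus |⟨25⟩| = ord(25) = 7.
Index = |(Z/29Z)^×| / |⟨25⟩| = 28 / 7 = 4.

4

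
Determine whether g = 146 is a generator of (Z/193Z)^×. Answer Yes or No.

φ(193) = 193 − 1 = 192 = 2^6 · 3.
It suffices to check that the order of 146 is not a proper divisor of 192: compute 146^(192/q) for q ∈ {2, 3}.
146^96 ≡ 192 (mod 193)  [q = 2: ≢ 1 ✓]
146^64 ≡ 108 (mod 193)  [q = 3: ≢ 1 ✓]
Every test exponent gives a nontrivial residue, hence 146 generates the full group.

Yes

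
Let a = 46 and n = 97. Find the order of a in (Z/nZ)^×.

By Lagrange's theorem, ord_97(46) divides φ(97) = 97 − 1 = 96 = 2^5 · 3.
Divisors of 96: 1, 2, 3, 4, 6, 8, 12, 16, 24, 32, 48, 96.
Evaluate successive powers at the divisors of 96:
46^1 ≡ 46 (mod 97)
46^2 ≡ 79 (mod 97)
46^3 ≡ 45 (mod 97)
46^4 ≡ 33 (mod 97)
46^6 ≡ 85 (mod 97)
46^8 ≡ 22 (mod 97)
46^12 ≡ 47 (mod 97)
46^16 ≡ 96 (mod 97)
46^24 ≡ 75 (mod 97)
46^32 ≡ 1 (mod 97) ✓
The smallest such exponent is 32, so the order of 46 is 32.

32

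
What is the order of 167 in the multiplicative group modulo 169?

156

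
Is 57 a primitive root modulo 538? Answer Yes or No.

φ(538) = φ(2)·φ(269) = 1·268 = 268 = 2^2 · 67.
57 is a primitive root mod 538 iff 57^(φ(538)/q) ≢ 1 for every prime q | φ(538), i.e. q ∈ {2, 67}.
57^134 ≡ 1 (mod 538)  [q = 2: ≡ 1 ✗]
57^4 ≡ 441 (mod 538)  [q = 67: ≢ 1 ✓]
57^134 ≡ 1 shows ord(57) | 134, strictly less than φ(538); not a primitive root.

No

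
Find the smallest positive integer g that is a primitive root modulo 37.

2

φ(37) = 37 − 1 = 36 = 2^2 · 3^2.
g is a primitive root iff g^(36/q) ≢ 1 (mod 37) for each prime q ∈ {2, 3}.
g = 2: 2^18 ≡ 36; 2^12 ≡ 26 — none is 1, so 2 is a primitive root.
The smallest primitive root modulo 37 is 2.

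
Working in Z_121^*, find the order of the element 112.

10

The order of 112 must divide φ(121) = φ(11^2) = 11·(11−1) = 110 = 2 · 5 · 11.
Divisors of 110: 1, 2, 5, 10, 11, 22, 55, 110.
Check 112^d mod 121 for each divisor in increasing order:
112^1 ≡ 112 (mod 121)
112^2 ≡ 81 (mod 121)
112^5 ≡ 120 (mod 121)
112^10 ≡ 1 (mod 121) ✓
The smallest such exponent is 10, so the order of 112 is 10.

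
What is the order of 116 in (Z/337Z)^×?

336

ord(116) | φ(337) = 337 − 1 = 336 = 2^4 · 3 · 7.
Divisors of 336: 1, 2, 3, 4, 6, 7, 8, 12, 14, 16, 21, 24, 28, 42, 48, 56, 84, 112, 168, 336.
Evaluate successive powers at the divisors of 336:
116^1 ≡ 116
116^2 ≡ 313
116^3 ≡ 249
116^4 ≡ 239
116^6 ≡ 330
116^7 ≡ 199
116^8 ≡ 168
116^12 ≡ 49
116^14 ≡ 172
116^16 ≡ 253
116^21 ≡ 191
116^24 ≡ 42
116^28 ≡ 265
116^42 ≡ 85
116^48 ≡ 79
116^56 ≡ 129
116^84 ≡ 148
116^112 ≡ 128
116^168 ≡ 336
116^336 ≡ 1
The smallest such exponent is 336, so the order of 116 is 336.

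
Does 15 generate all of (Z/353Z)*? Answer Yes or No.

No

φ(353) = 353 − 1 = 352 = 2^5 · 11.
Test 15^(352/q) mod 353 for each prime factor q of 352:
15^176 ≡ 1 (mod 353)  [q = 2: ≡ 1 ✗]
15^32 ≡ 185 (mod 353)  [q = 11: ≢ 1 ✓]
The check at q = 2 fails, so 15 generates a proper subgroup.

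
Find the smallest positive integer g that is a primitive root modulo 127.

3

φ(127) = 127 − 1 = 126 = 2 · 3^2 · 7.
g is a primitive root iff g^(126/q) ≢ 1 (mod 127) for each prime q ∈ {2, 3, 7}.
g = 2: 2^63 ≡ 1 — hits 1, so not a primitive root.
g = 3: 3^63 ≡ 126; 3^42 ≡ 107; 3^18 ≡ 4 — none is 1, so 3 is a primitive root.
So 3 is the smallest generator of (Z/127Z)^×.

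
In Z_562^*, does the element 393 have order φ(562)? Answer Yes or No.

φ(562) = φ(2)·φ(281) = 1·280 = 280 = 2^3 · 5 · 7.
Test 393^(280/q) mod 562 for each prime factor q of 280:
393^140 ≡ 1 (mod 562)  [q = 2: ≡ 1 ✗]
393^56 ≡ 153 (mod 562)  [q = 5: ≢ 1 ✓]
393^40 ≡ 165 (mod 562)  [q = 7: ≢ 1 ✓]
The check at q = 2 fails, so 393 generates a proper subgroup.

No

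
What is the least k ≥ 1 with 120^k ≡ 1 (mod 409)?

102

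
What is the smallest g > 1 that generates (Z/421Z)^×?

φ(421) = 421 − 1 = 420 = 2^2 · 3 · 5 · 7.
g is a primitive root iff g^(420/q) ≢ 1 (mod 421) for each prime q ∈ {2, 3, 5, 7}.
g = 2: 2^210 ≡ 420; 2^140 ≡ 400; 2^84 ≡ 279; 2^60 ≡ 370 — none is 1, so 2 is a primitive root.
So 2 is the smallest generator of (Z/421Z)^×.

2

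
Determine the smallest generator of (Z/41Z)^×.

6

φ(41) = 41 − 1 = 40 = 2^3 · 5.
g is a primitive root iff g^(40/q) ≢ 1 (mod 41) for each prime q ∈ {2, 5}.
g = 2: 2^20 ≡ 1 — hits 1, so not a primitive root.
g = 3: 3^20 ≡ 40; 3^8 ≡ 1 — hits 1, so not a primitive root.
g = 4: 4^20 ≡ 1 — hits 1, so not a primitive root.
g = 5: 5^20 ≡ 1 — hits 1, so not a primitive root.
g = 6: 6^20 ≡ 40; 6^8 ≡ 10 — none is 1, so 6 is a primitive root.
Hence the least primitive root of 41 is 6.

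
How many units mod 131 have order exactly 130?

48

φ(131) = 131 − 1 = 130 = 2 · 5 · 13.
Since (Z/131Z)^× is cyclic of order 130, the number of elements of order d is φ(d) when d | 130 and 0 otherwise.
130 = 2 · 5 · 13 divides 130, and φ(130) = 48.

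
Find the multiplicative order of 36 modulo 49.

7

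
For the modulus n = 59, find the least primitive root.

2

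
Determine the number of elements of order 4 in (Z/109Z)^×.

φ(109) = 109 − 1 = 108 = 2^2 · 3^3.
In a cyclic group of order 108, there are φ(d) elements of order d for each divisor d of 108, and zero for non-divisors.
4 = 2^2 divides 108, and φ(4) = 2.

2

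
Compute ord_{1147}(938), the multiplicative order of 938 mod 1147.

Since 938 ∈ (Z/1147Z)^×, its order divides φ(1147) = φ(31·37) = (31−1)·(37−1) = 30·36 = 1080 = 2^3 · 3^3 · 5.
Divisors of 1080: 1, 2, 3, 4, 5, 6, 8, 9, 10, 12, 15, 18, 20, 24, 27, 30, 36, 40, 45, 54, 60, 72, 90, 108, 120, 135, 180, 216, 270, 360, 540, 1080.
Compute 938^d (mod 1147) for the divisors d until we hit 1:
938^1 ≡ 938 (mod 1147)
938^2 ≡ 95 (mod 1147)
938^3 ≡ 791 (mod 1147)
938^4 ≡ 996 (mod 1147)
938^5 ≡ 590 (mod 1147)
938^6 ≡ 566 (mod 1147)
938^8 ≡ 1008 (mod 1147)
938^9 ≡ 376 (mod 1147)
938^10 ≡ 559 (mod 1147)
938^12 ≡ 343 (mod 1147)
938^15 ≡ 621 (mod 1147)
938^18 ≡ 295 (mod 1147)
938^20 ≡ 497 (mod 1147)
938^24 ≡ 655 (mod 1147)
938^27 ≡ 808 (mod 1147)
938^30 ≡ 249 (mod 1147)
938^36 ≡ 1000 (mod 1147)
938^40 ≡ 404 (mod 1147)
938^45 ≡ 931 (mod 1147)
938^54 ≡ 221 (mod 1147)
938^60 ≡ 63 (mod 1147)
938^72 ≡ 963 (mod 1147)
938^90 ≡ 776 (mod 1147)
938^108 ≡ 667 (mod 1147)
938^120 ≡ 528 (mod 1147)
938^135 ≡ 993 (mod 1147)
938^180 ≡ 1 (mod 1147) ✓
The smallest such exponent is 180, so the order of 938 is 180.

180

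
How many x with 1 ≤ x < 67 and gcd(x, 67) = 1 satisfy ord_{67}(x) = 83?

0

φ(67) = 67 − 1 = 66 = 2 · 3 · 11.
In a cyclic group of order 66, there are φ(d) elements of order d for each divisor d of 66, and zero for non-divisors.
Here 66 is not a multiple of 83, so there are no elements of order 83.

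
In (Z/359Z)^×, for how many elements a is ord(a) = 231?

φ(359) = 359 − 1 = 358 = 2 · 179.
(Z/359Z)^× is cyclic (|G| = 358); a cyclic group of order m has exactly φ(d) elements of each order d | m, and none otherwise.
231 does not divide 358, so no element of (Z/359Z)^× has order 231.

0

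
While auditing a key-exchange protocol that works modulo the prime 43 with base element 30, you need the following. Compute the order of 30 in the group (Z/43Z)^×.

By Lagrange's theorem, ord_43(30) divides φ(43) = 43 − 1 = 42 = 2 · 3 · 7.
Divisors of 42: 1, 2, 3, 6, 7, 14, 21, 42.
Evaluate successive powers at the divisors of 42:
30^1 ≡ 30
30^2 ≡ 40
30^3 ≡ 39
30^6 ≡ 16
30^7 ≡ 7
30^14 ≡ 6
30^21 ≡ 42
30^42 ≡ 1
The smallest such exponent is 42, so the order of 30 is 42.

42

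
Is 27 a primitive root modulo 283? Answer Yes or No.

φ(283) = 283 − 1 = 282 = 2 · 3 · 47.
An element g generates (Z/283Z)^× iff g^(282/q) ≢ 1 (mod 283) for each prime q ∈ {2, 3, 47}.
27^141 ≡ 282 (mod 283)  [q = 2: ≢ 1 ✓]
27^94 ≡ 1 (mod 283)  [q = 3: ≡ 1 ✗]
27^6 ≡ 281 (mod 283)  [q = 47: ≢ 1 ✓]
The check at q = 3 fails, so 27 generates a proper subgroup.

No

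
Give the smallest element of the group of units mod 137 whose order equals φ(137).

3

φ(137) = 137 − 1 = 136 = 2^3 · 17.
g is a primitive root iff g^(136/q) ≢ 1 (mod 137) for each prime q ∈ {2, 17}.
g = 2: 2^68 ≡ 1 — hits 1, so not a primitive root.
g = 3: 3^68 ≡ 136; 3^8 ≡ 122 — none is 1, so 3 is a primitive root.
Hence the least primitive root of 137 is 3.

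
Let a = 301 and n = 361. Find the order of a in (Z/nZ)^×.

171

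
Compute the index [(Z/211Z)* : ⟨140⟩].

21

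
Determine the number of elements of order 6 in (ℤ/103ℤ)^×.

2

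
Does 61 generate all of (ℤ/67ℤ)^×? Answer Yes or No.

Yes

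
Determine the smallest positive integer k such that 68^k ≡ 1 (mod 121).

By Lagrange's theorem, ord_121(68) divides φ(121) = φ(11^2) = 11·(11−1) = 110 = 2 · 5 · 11.
Divisors of 110: 1, 2, 5, 10, 11, 22, 55, 110.
Test each divisor d:
68^1 ≡ 68
68^2 ≡ 26
68^5 ≡ 109
68^10 ≡ 23
68^11 ≡ 112
68^22 ≡ 81
68^55 ≡ 120
68^110 ≡ 1
Therefore the multiplicative order of 68 modulo 121 is 110.

110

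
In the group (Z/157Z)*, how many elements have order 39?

24

φ(157) = 157 − 1 = 156 = 2^2 · 3 · 13.
Since (Z/157Z)^× is cyclic of order 156, the number of elements of order d is φ(d) when d | 156 and 0 otherwise.
39 = 3 · 13 divides 156, and φ(39) = 24.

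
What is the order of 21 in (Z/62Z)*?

ord(21) | φ(62) = φ(2)·φ(31) = 1·30 = 30 = 2 · 3 · 5.
Divisors of 30: 1, 2, 3, 5, 6, 10, 15, 30.
Check 21^d mod 62 for each divisor in increasing order:
21^1 ≡ 21 (mod 62)
21^2 ≡ 7 (mod 62)
21^3 ≡ 23 (mod 62)
21^5 ≡ 37 (mod 62)
21^6 ≡ 33 (mod 62)
21^10 ≡ 5 (mod 62)
21^15 ≡ 61 (mod 62)
21^30 ≡ 1 (mod 62) ✓
So ord_62(21) = 30.

30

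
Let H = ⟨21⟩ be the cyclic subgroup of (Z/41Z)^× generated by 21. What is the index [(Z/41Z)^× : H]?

ord(21) | φ(41) = 41 − 1 = 40 = 2^3 · 5.
Divisors of 40: 1, 2, 4, 5, 8, 10, 20, 40.
Compute 21^d (mod 41) for the divisors d until we hit 1:
21^1 ≡ 21 (mod 41)
21^2 ≡ 31 (mod 41)
21^4 ≡ 18 (mod 41)
21^5 ≡ 9 (mod 41)
21^8 ≡ 37 (mod 41)
21^10 ≡ 40 (mod 41)
21^20 ≡ 1 (mod 41) ✓
Thus |⟨21⟩| = ord(21) = 20.
The index is φ(41) / ord(21) = 40 / 20 = 2.

2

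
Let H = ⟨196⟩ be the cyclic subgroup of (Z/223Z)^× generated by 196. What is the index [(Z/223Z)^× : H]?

6

Since 196 ∈ (Z/223Z)^×, its order divides φ(223) = 223 − 1 = 222 = 2 · 3 · 37.
Divisors of 222: 1, 2, 3, 6, 37, 74, 111, 222.
Evaluate successive powers at the divisors of 222:
196^1 ≡ 196 (mod 223)
196^2 ≡ 60 (mod 223)
196^3 ≡ 164 (mod 223)
196^6 ≡ 136 (mod 223)
196^37 ≡ 1 (mod 223) ✓
Thus |⟨196⟩| = ord(196) = 37.
[(Z/223Z)^× : ⟨196⟩] = 222/37 = 6.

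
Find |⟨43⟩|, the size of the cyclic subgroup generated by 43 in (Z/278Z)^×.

6

The order of 43 must divide φ(278) = φ(2)·φ(139) = 1·138 = 138 = 2 · 3 · 23.
Divisors of 138: 1, 2, 3, 6, 23, 46, 69, 138.
Check 43^d mod 278 for each divisor in increasing order:
43^1 ≡ 43 (mod 278)
43^2 ≡ 181 (mod 278)
43^3 ≡ 277 (mod 278)
43^6 ≡ 1 (mod 278) ✓
The smallest such exponent is 6, so the order of 43 is 6.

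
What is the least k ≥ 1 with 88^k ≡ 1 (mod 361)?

114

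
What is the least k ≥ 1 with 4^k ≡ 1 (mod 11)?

5

ord(4) | φ(11) = 11 − 1 = 10 = 2 · 5.
Divisors of 10: 1, 2, 5, 10.
Evaluate successive powers at the divisors of 10:
4^1 ≡ 4 (mod 11)
4^2 ≡ 5 (mod 11)
4^5 ≡ 1 (mod 11) ✓
Therefore the multiplicative order of 4 modulo 11 is 5.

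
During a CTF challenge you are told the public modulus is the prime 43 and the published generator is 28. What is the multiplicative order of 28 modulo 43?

42

By Lagrange's theorem, ord_43(28) divides φ(43) = 43 − 1 = 42 = 2 · 3 · 7.
Divisors of 42: 1, 2, 3, 6, 7, 14, 21, 42.
Test each divisor d:
28^1 ≡ 28
28^2 ≡ 10
28^3 ≡ 22
28^6 ≡ 11
28^7 ≡ 7
28^14 ≡ 6
28^21 ≡ 42
28^42 ≡ 1
The smallest such exponent is 42, so the order of 28 is 42.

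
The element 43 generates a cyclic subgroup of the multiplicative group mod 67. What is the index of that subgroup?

Since 43 ∈ (Z/67Z)^×, its order divides φ(67) = 67 − 1 = 66 = 2 · 3 · 11.
Divisors of 66: 1, 2, 3, 6, 11, 22, 33, 66.
Compute 43^d (mod 67) for the divisors d until we hit 1:
43^1 ≡ 43
43^2 ≡ 40
43^3 ≡ 45
43^6 ≡ 15
43^11 ≡ 66
43^22 ≡ 1
The order of 43 is 22, so the subgroup it generates has 22 elements.
Index = |(Z/67Z)^×| / |⟨43⟩| = 66 / 22 = 3.

3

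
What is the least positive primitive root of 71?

7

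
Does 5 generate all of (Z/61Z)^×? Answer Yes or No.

No

φ(61) = 61 − 1 = 60 = 2^2 · 3 · 5.
It suffices to check that the order of 5 is not a proper divisor of 60: compute 5^(60/q) for q ∈ {2, 3, 5}.
5^30 ≡ 1 (mod 61)  [q = 2: ≡ 1 ✗]
5^20 ≡ 47 (mod 61)  [q = 3: ≢ 1 ✓]
5^12 ≡ 20 (mod 61)  [q = 5: ≢ 1 ✓]
5^30 ≡ 1 shows ord(5) | 30, strictly less than φ(61); not a primitive root.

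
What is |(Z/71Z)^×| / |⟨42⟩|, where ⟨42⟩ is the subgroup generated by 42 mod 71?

Since 42 ∈ (Z/71Z)^×, its order divides φ(71) = 71 − 1 = 70 = 2 · 5 · 7.
Divisors of 70: 1, 2, 5, 7, 10, 14, 35, 70.
Check 42^d mod 71 for each divisor in increasing order:
42^1 ≡ 42 (mod 71)
42^2 ≡ 60 (mod 71)
42^5 ≡ 41 (mod 71)
42^7 ≡ 46 (mod 71)
42^10 ≡ 48 (mod 71)
42^14 ≡ 57 (mod 71)
42^35 ≡ 70 (mod 71)
42^70 ≡ 1 (mod 71) ✓
So ord_71(42) = 70, hence |⟨42⟩| = 70.
Index = |(Z/71Z)^×| / |⟨42⟩| = 70 / 70 = 1.

1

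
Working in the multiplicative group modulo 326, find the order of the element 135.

27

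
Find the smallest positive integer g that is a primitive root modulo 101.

φ(101) = 101 − 1 = 100 = 2^2 · 5^2.
Test candidates g = 2, 3, … against the prime factors q ∈ {2, 5} of φ(101): g is a generator iff g^(100/q) ≢ 1 for every such q.
g = 2: 2^50 ≡ 100; 2^20 ≡ 95 — none is 1, so 2 is a primitive root.
Hence the least primitive root of 101 is 2.

2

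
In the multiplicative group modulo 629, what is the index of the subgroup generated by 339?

144

By Lagrange's theorem, ord_629(339) divides φ(629) = φ(17·37) = (17−1)·(37−1) = 16·36 = 576 = 2^6 · 3^2.
Divisors of 576: 1, 2, 3, 4, 6, 8, 9, 12, 16, 18, 24, 32, 36, 48, 64, 72, 96, 144, 192, 288, 576.
Test each divisor d:
339^1 ≡ 339 (mod 629)
339^2 ≡ 443 (mod 629)
339^3 ≡ 475 (mod 629)
339^4 ≡ 1 (mod 629) ✓
So ord_629(339) = 4, hence |⟨339⟩| = 4.
[(Z/629Z)^× : ⟨339⟩] = 576/4 = 144.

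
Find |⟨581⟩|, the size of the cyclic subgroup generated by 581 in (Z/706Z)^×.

352

By Lagrange's theorem, ord_706(581) divides φ(706) = φ(2)·φ(353) = 1·352 = 352 = 2^5 · 11.
Divisors of 352: 1, 2, 4, 8, 11, 16, 22, 32, 44, 88, 176, 352.
Compute 581^d (mod 706) for the divisors d until we hit 1:
581^1 ≡ 581 (mod 706)
581^2 ≡ 93 (mod 706)
581^4 ≡ 177 (mod 706)
581^8 ≡ 265 (mod 706)
581^11 ≡ 359 (mod 706)
581^16 ≡ 331 (mod 706)
581^22 ≡ 389 (mod 706)
581^32 ≡ 131 (mod 706)
581^44 ≡ 237 (mod 706)
581^88 ≡ 395 (mod 706)
581^176 ≡ 705 (mod 706)
581^352 ≡ 1 (mod 706) ✓
Therefore the multiplicative order of 581 modulo 706 is 352.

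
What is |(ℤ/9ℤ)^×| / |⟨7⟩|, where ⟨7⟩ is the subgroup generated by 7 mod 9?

2

By Lagrange's theorem, ord_9(7) divides φ(9) = φ(3^2) = 3·(3−1) = 6 = 2 · 3.
Divisors of 6: 1, 2, 3, 6.
Evaluate successive powers at the divisors of 6:
7^1 ≡ 7
7^2 ≡ 4
7^3 ≡ 1
So ord_9(7) = 3, hence |⟨7⟩| = 3.
Index = |(Z/9Z)^×| / |⟨7⟩| = 6 / 3 = 2.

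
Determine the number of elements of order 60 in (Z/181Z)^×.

16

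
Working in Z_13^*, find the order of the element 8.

4

By Lagrange's theorem, ord_13(8) divides φ(13) = 13 − 1 = 12 = 2^2 · 3.
Divisors of 12: 1, 2, 3, 4, 6, 12.
Compute 8^d (mod 13) for the divisors d until we hit 1:
8^1 ≡ 8 (mod 13)
8^2 ≡ 12 (mod 13)
8^3 ≡ 5 (mod 13)
8^4 ≡ 1 (mod 13) ✓
The smallest such exponent is 4, so the order of 8 is 4.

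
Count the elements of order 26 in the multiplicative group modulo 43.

0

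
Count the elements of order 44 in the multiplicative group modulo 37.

0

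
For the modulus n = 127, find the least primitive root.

3

φ(127) = 127 − 1 = 126 = 2 · 3^2 · 7.
g is a primitive root iff g^(126/q) ≢ 1 (mod 127) for each prime q ∈ {2, 3, 7}.
g = 2: 2^63 ≡ 1 — hits 1, so not a primitive root.
g = 3: 3^63 ≡ 126; 3^42 ≡ 107; 3^18 ≡ 4 — none is 1, so 3 is a primitive root.
So 3 is the smallest generator of (Z/127Z)^×.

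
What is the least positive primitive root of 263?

5

φ(263) = 263 − 1 = 262 = 2 · 131.
Test candidates g = 2, 3, … against the prime factors q ∈ {2, 131} of φ(263): g is a generator iff g^(262/q) ≢ 1 for every such q.
g = 2: 2^131 ≡ 1 — hits 1, so not a primitive root.
g = 3: 3^131 ≡ 1 — hits 1, so not a primitive root.
g = 4: 4^131 ≡ 1 — hits 1, so not a primitive root.
g = 5: 5^131 ≡ 262; 5^2 ≡ 25 — none is 1, so 5 is a primitive root.
Hence the least primitive root of 263 is 5.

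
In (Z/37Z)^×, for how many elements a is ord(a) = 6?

2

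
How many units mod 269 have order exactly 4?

φ(269) = 269 − 1 = 268 = 2^2 · 67.
Since (Z/269Z)^× is cyclic of order 268, the number of elements of order d is φ(d) when d | 268 and 0 otherwise.
4 = 2^2 divides 268, and φ(4) = 2.

2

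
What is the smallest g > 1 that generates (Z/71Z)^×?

φ(71) = 71 − 1 = 70 = 2 · 5 · 7.
g is a primitive root iff g^(70/q) ≢ 1 (mod 71) for each prime q ∈ {2, 5, 7}.
g = 2: 2^35 ≡ 1 — hits 1, so not a primitive root.
g = 3: 3^35 ≡ 1 — hits 1, so not a primitive root.
g = 4: 4^35 ≡ 1 — hits 1, so not a primitive root.
g = 5: 5^35 ≡ 1 — hits 1, so not a primitive root.
g = 6: 6^35 ≡ 1 — hits 1, so not a primitive root.
g = 7: 7^35 ≡ 70; 7^14 ≡ 54; 7^10 ≡ 45 — none is 1, so 7 is a primitive root.
Hence the least primitive root of 71 is 7.

7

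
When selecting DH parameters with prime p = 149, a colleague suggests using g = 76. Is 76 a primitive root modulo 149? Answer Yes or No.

No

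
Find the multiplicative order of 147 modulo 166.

By Lagrange's theorem, ord_166(147) divides φ(166) = φ(2)·φ(83) = 1·82 = 82 = 2 · 41.
Divisors of 82: 1, 2, 41, 82.
Compute 147^d (mod 166) for the divisors d until we hit 1:
147^1 ≡ 147
147^2 ≡ 29
147^41 ≡ 1
So ord_166(147) = 41.

41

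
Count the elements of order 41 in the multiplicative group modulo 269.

φ(269) = 269 − 1 = 268 = 2^2 · 67.
In a cyclic group of order 268, there are φ(d) elements of order d for each divisor d of 268, and zero for non-divisors.
Since 41 ∤ 268, the count is 0.

0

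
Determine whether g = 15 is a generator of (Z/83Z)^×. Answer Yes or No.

Yes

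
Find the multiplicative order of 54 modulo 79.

By Lagrange's theorem, ord_79(54) divides φ(79) = 79 − 1 = 78 = 2 · 3 · 13.
Divisors of 78: 1, 2, 3, 6, 13, 26, 39, 78.
Check 54^d mod 79 for each divisor in increasing order:
54^1 ≡ 54 (mod 79)
54^2 ≡ 72 (mod 79)
54^3 ≡ 17 (mod 79)
54^6 ≡ 52 (mod 79)
54^13 ≡ 24 (mod 79)
54^26 ≡ 23 (mod 79)
54^39 ≡ 78 (mod 79)
54^78 ≡ 1 (mod 79) ✓
The smallest such exponent is 78, so the order of 54 is 78.

78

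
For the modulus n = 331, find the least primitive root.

3

φ(331) = 331 − 1 = 330 = 2 · 3 · 5 · 11.
g is a primitive root iff g^(330/q) ≢ 1 (mod 331) for each prime q ∈ {2, 3, 5, 11}.
g = 2: 2^165 ≡ 330; 2^110 ≡ 299; 2^66 ≡ 64; 2^30 ≡ 1 — hits 1, so not a primitive root.
g = 3: 3^165 ≡ 330; 3^110 ≡ 299; 3^66 ≡ 64; 3^30 ≡ 270 — none is 1, so 3 is a primitive root.
So 3 is the smallest generator of (Z/331Z)^×.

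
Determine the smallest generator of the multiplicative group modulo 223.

φ(223) = 223 − 1 = 222 = 2 · 3 · 37.
Test candidates g = 2, 3, … against the prime factors q ∈ {2, 3, 37} of φ(223): g is a generator iff g^(222/q) ≢ 1 for every such q.
g = 2: 2^111 ≡ 1 — hits 1, so not a primitive root.
g = 3: 3^111 ≡ 222; 3^74 ≡ 183; 3^6 ≡ 60 — none is 1, so 3 is a primitive root.
The smallest primitive root modulo 223 is 3.

3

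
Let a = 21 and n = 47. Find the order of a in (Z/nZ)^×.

Since 21 ∈ (Z/47Z)^×, its order divides φ(47) = 47 − 1 = 46 = 2 · 23.
Divisors of 46: 1, 2, 23, 46.
Compute 21^d (mod 47) for the divisors d until we hit 1:
21^1 ≡ 21 (mod 47)
21^2 ≡ 18 (mod 47)
21^23 ≡ 1 (mod 47) ✓
Hence ord(21) = 23.

23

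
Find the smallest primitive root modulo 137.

3

φ(137) = 137 − 1 = 136 = 2^3 · 17.
Test candidates g = 2, 3, … against the prime factors q ∈ {2, 17} of φ(137): g is a generator iff g^(136/q) ≢ 1 for every such q.
g = 2: 2^68 ≡ 1 — hits 1, so not a primitive root.
g = 3: 3^68 ≡ 136; 3^8 ≡ 122 — none is 1, so 3 is a primitive root.
Hence the least primitive root of 137 is 3.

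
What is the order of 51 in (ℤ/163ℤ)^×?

81

By Lagrange's theorem, ord_163(51) divides φ(163) = 163 − 1 = 162 = 2 · 3^4.
Divisors of 162: 1, 2, 3, 6, 9, 18, 27, 54, 81, 162.
Check 51^d mod 163 for each divisor in increasing order:
51^1 ≡ 51 (mod 163)
51^2 ≡ 156 (mod 163)
51^3 ≡ 132 (mod 163)
51^6 ≡ 146 (mod 163)
51^9 ≡ 38 (mod 163)
51^18 ≡ 140 (mod 163)
51^27 ≡ 104 (mod 163)
51^54 ≡ 58 (mod 163)
51^81 ≡ 1 (mod 163) ✓
Hence ord(51) = 81.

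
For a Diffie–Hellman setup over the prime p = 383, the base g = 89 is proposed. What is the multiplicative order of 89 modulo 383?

By Lagrange's theorem, ord_383(89) divides φ(383) = 383 − 1 = 382 = 2 · 191.
Divisors of 382: 1, 2, 191, 382.
Test each divisor d:
89^1 ≡ 89 (mod 383)
89^2 ≡ 261 (mod 383)
89^191 ≡ 382 (mod 383)
89^382 ≡ 1 (mod 383) ✓
The smallest such exponent is 382, so the order of 89 is 382.

382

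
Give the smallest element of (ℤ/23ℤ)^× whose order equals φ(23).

φ(23) = 23 − 1 = 22 = 2 · 11.
g is a primitive root iff g^(22/q) ≢ 1 (mod 23) for each prime q ∈ {2, 11}.
g = 2: 2^11 ≡ 1 — hits 1, so not a primitive root.
g = 3: 3^11 ≡ 1 — hits 1, so not a primitive root.
g = 4: 4^11 ≡ 1 — hits 1, so not a primitive root.
g = 5: 5^11 ≡ 22; 5^2 ≡ 2 — none is 1, so 5 is a primitive root.
The smallest primitive root modulo 23 is 5.

5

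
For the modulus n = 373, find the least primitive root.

2

φ(373) = 373 − 1 = 372 = 2^2 · 3 · 31.
Test candidates g = 2, 3, … against the prime factors q ∈ {2, 3, 31} of φ(373): g is a generator iff g^(372/q) ≢ 1 for every such q.
g = 2: 2^186 ≡ 372; 2^124 ≡ 284; 2^12 ≡ 366 — none is 1, so 2 is a primitive root.
So 2 is the smallest generator of (Z/373Z)^×.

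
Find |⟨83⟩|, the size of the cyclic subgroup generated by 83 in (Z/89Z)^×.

The order of 83 must divide φ(89) = 89 − 1 = 88 = 2^3 · 11.
Divisors of 88: 1, 2, 4, 8, 11, 22, 44, 88.
Compute 83^d (mod 89) for the divisors d until we hit 1:
83^1 ≡ 83 (mod 89)
83^2 ≡ 36 (mod 89)
83^4 ≡ 50 (mod 89)
83^8 ≡ 8 (mod 89)
83^11 ≡ 52 (mod 89)
83^22 ≡ 34 (mod 89)
83^44 ≡ 88 (mod 89)
83^88 ≡ 1 (mod 89) ✓
Therefore the multiplicative order of 83 modulo 89 is 88.

88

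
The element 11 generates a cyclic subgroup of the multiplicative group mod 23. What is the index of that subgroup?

1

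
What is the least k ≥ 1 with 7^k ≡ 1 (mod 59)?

29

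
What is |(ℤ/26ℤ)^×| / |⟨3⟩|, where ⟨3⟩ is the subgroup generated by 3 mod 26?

4

ord(3) | φ(26) = φ(2)·φ(13) = 1·12 = 12 = 2^2 · 3.
Divisors of 12: 1, 2, 3, 4, 6, 12.
Evaluate successive powers at the divisors of 12:
3^1 ≡ 3 (mod 26)
3^2 ≡ 9 (mod 26)
3^3 ≡ 1 (mod 26) ✓
So ord_26(3) = 3, hence |⟨3⟩| = 3.
[(Z/26Z)^× : ⟨3⟩] = 12/3 = 4.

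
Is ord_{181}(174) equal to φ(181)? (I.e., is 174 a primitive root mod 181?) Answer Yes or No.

φ(181) = 181 − 1 = 180 = 2^2 · 3^2 · 5.
It suffices to check that the order of 174 is not a proper divisor of 180: compute 174^(180/q) for q ∈ {2, 3, 5}.
174^90 ≡ 180 (mod 181)  [q = 2: ≢ 1 ✓]
174^60 ≡ 1 (mod 181)  [q = 3: ≡ 1 ✗]
174^36 ≡ 1 (mod 181)  [q = 5: ≡ 1 ✗]
174^60 ≡ 1 shows ord(174) | 60, strictly less than φ(181); not a primitive root.

No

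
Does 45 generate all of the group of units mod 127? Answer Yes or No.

Yes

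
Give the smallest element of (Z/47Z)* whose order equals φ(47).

φ(47) = 47 − 1 = 46 = 2 · 23.
Test candidates g = 2, 3, … against the prime factors q ∈ {2, 23} of φ(47): g is a generator iff g^(46/q) ≢ 1 for every such q.
g = 2: 2^23 ≡ 1 — hits 1, so not a primitive root.
g = 3: 3^23 ≡ 1 — hits 1, so not a primitive root.
g = 4: 4^23 ≡ 1 — hits 1, so not a primitive root.
g = 5: 5^23 ≡ 46; 5^2 ≡ 25 — none is 1, so 5 is a primitive root.
The smallest primitive root modulo 47 is 5.

5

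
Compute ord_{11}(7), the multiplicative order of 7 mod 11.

10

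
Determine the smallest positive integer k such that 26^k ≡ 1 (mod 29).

28

By Lagrange's theorem, ord_29(26) divides φ(29) = 29 − 1 = 28 = 2^2 · 7.
Divisors of 28: 1, 2, 4, 7, 14, 28.
Evaluate successive powers at the divisors of 28:
26^1 ≡ 26 (mod 29)
26^2 ≡ 9 (mod 29)
26^4 ≡ 23 (mod 29)
26^7 ≡ 17 (mod 29)
26^14 ≡ 28 (mod 29)
26^28 ≡ 1 (mod 29) ✓
So ord_29(26) = 28.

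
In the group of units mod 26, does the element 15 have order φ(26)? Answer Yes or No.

Yes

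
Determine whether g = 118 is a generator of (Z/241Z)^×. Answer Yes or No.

No

φ(241) = 241 − 1 = 240 = 2^4 · 3 · 5.
Test 118^(240/q) mod 241 for each prime factor q of 240:
118^120 ≡ 1 (mod 241)  [q = 2: ≡ 1 ✗]
118^80 ≡ 225 (mod 241)  [q = 3: ≢ 1 ✓]
118^48 ≡ 205 (mod 241)  [q = 5: ≢ 1 ✓]
The check at q = 2 fails, so 118 generates a proper subgroup.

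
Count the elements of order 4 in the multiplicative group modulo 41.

2

φ(41) = 41 − 1 = 40 = 2^3 · 5.
In a cyclic group of order 40, there are φ(d) elements of order d for each divisor d of 40, and zero for non-divisors.
4 = 2^2 divides 40, and φ(4) = 2.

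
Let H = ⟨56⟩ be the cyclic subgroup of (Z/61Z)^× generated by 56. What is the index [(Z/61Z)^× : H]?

By Lagrange's theorem, ord_61(56) divides φ(61) = 61 − 1 = 60 = 2^2 · 3 · 5.
Divisors of 60: 1, 2, 3, 4, 5, 6, 10, 12, 15, 20, 30, 60.
Test each divisor d:
56^1 ≡ 56 (mod 61)
56^2 ≡ 25 (mod 61)
56^3 ≡ 58 (mod 61)
56^4 ≡ 15 (mod 61)
56^5 ≡ 47 (mod 61)
56^6 ≡ 9 (mod 61)
56^10 ≡ 13 (mod 61)
56^12 ≡ 20 (mod 61)
56^15 ≡ 1 (mod 61) ✓
So ord_61(56) = 15, hence |⟨56⟩| = 15.
[(Z/61Z)^× : ⟨56⟩] = 60/15 = 4.

4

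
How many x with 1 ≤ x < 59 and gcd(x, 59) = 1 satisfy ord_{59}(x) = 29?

φ(59) = 59 − 1 = 58 = 2 · 29.
(Z/59Z)^× is cyclic (|G| = 58); a cyclic group of order m has exactly φ(d) elements of each order d | m, and none otherwise.
29 | 58, and φ(29) = 29 − 1 = 28.

28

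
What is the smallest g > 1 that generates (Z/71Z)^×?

7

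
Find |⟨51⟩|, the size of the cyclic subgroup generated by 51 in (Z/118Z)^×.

29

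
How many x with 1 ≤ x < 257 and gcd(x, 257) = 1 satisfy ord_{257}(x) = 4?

φ(257) = 257 − 1 = 256 = 2^8.
(Z/257Z)^× is cyclic (|G| = 256); a cyclic group of order m has exactly φ(d) elements of each order d | m, and none otherwise.
4 = 2^2 divides 256, and φ(4) = 2.

2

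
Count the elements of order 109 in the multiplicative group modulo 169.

φ(169) = φ(13^2) = 13·(13−1) = 156 = 2^2 · 3 · 13.
Since (Z/169Z)^× is cyclic of order 156, the number of elements of order d is φ(d) when d | 156 and 0 otherwise.
109 does not divide 156, so no element of (Z/169Z)^× has order 109.

0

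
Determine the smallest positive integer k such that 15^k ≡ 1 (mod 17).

8

By Lagrange's theorem, ord_17(15) divides φ(17) = 17 − 1 = 16 = 2^4.
Divisors of 16: 1, 2, 4, 8, 16.
Check 15^d mod 17 for each divisor in increasing order:
15^1 ≡ 15
15^2 ≡ 4
15^4 ≡ 16
15^8 ≡ 1
Hence ord(15) = 8.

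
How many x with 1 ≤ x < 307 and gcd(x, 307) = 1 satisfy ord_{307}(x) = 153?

96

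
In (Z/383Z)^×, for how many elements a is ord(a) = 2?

1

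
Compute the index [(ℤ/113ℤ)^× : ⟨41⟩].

2

The order of 41 must divide φ(113) = 113 − 1 = 112 = 2^4 · 7.
Divisors of 112: 1, 2, 4, 7, 8, 14, 16, 28, 56, 112.
Compute 41^d (mod 113) for the divisors d until we hit 1:
41^1 ≡ 41 (mod 113)
41^2 ≡ 99 (mod 113)
41^4 ≡ 83 (mod 113)
41^7 ≡ 44 (mod 113)
41^8 ≡ 109 (mod 113)
41^14 ≡ 15 (mod 113)
41^16 ≡ 16 (mod 113)
41^28 ≡ 112 (mod 113)
41^56 ≡ 1 (mod 113) ✓
Thus |⟨41⟩| = ord(41) = 56.
[(Z/113Z)^× : ⟨41⟩] = 112/56 = 2.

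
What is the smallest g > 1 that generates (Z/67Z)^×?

2

φ(67) = 67 − 1 = 66 = 2 · 3 · 11.
g is a primitive root iff g^(66/q) ≢ 1 (mod 67) for each prime q ∈ {2, 3, 11}.
g = 2: 2^33 ≡ 66; 2^22 ≡ 37; 2^6 ≡ 64 — none is 1, so 2 is a primitive root.
So 2 is the smallest generator of (Z/67Z)^×.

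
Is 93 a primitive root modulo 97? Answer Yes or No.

No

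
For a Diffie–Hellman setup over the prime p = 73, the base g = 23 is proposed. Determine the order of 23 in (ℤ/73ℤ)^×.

36

Since 23 ∈ (Z/73Z)^×, its order divides φ(73) = 73 − 1 = 72 = 2^3 · 3^2.
Divisors of 72: 1, 2, 3, 4, 6, 8, 9, 12, 18, 24, 36, 72.
Compute 23^d (mod 73) for the divisors d until we hit 1:
23^1 ≡ 23 (mod 73)
23^2 ≡ 18 (mod 73)
23^3 ≡ 49 (mod 73)
23^4 ≡ 32 (mod 73)
23^6 ≡ 65 (mod 73)
23^8 ≡ 2 (mod 73)
23^9 ≡ 46 (mod 73)
23^12 ≡ 64 (mod 73)
23^18 ≡ 72 (mod 73)
23^24 ≡ 8 (mod 73)
23^36 ≡ 1 (mod 73) ✓
The smallest such exponent is 36, so the order of 23 is 36.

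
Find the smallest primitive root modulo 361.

2

φ(361) = φ(19^2) = 19·(19−1) = 342 = 2 · 3^2 · 19.
g is a primitive root iff g^(342/q) ≢ 1 (mod 361) for each prime q ∈ {2, 3, 19}.
g = 2: 2^171 ≡ 360; 2^114 ≡ 292; 2^18 ≡ 58 — none is 1, so 2 is a primitive root.
Hence the least primitive root of 361 is 2.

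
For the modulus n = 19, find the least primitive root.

φ(19) = 19 − 1 = 18 = 2 · 3^2.
g is a primitive root iff g^(18/q) ≢ 1 (mod 19) for each prime q ∈ {2, 3}.
g = 2: 2^9 ≡ 18; 2^6 ≡ 7 — none is 1, so 2 is a primitive root.
So 2 is the smallest generator of (Z/19Z)^×.

2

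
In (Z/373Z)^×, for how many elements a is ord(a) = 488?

0

φ(373) = 373 − 1 = 372 = 2^2 · 3 · 31.
In a cyclic group of order 372, there are φ(d) elements of order d for each divisor d of 372, and zero for non-divisors.
488 does not divide 372, so no element of (Z/373Z)^× has order 488.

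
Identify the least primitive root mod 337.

φ(337) = 337 − 1 = 336 = 2^4 · 3 · 7.
Test candidates g = 2, 3, … against the prime factors q ∈ {2, 3, 7} of φ(337): g is a generator iff g^(336/q) ≢ 1 for every such q.
g = 2: 2^168 ≡ 1 — hits 1, so not a primitive root.
g = 3: 3^168 ≡ 1 — hits 1, so not a primitive root.
g = 4: 4^168 ≡ 1 — hits 1, so not a primitive root.
g = 5: 5^168 ≡ 336; 5^112 ≡ 1 — hits 1, so not a primitive root.
g = 6: 6^168 ≡ 1 — hits 1, so not a primitive root.
g = 7: 7^168 ≡ 1 — hits 1, so not a primitive root.
g = 8: 8^168 ≡ 1 — hits 1, so not a primitive root.
g = 9: 9^168 ≡ 1 — hits 1, so not a primitive root.
g = 10: 10^168 ≡ 336; 10^112 ≡ 128; 10^48 ≡ 175 — none is 1, so 10 is a primitive root.
So 10 is the smallest generator of (Z/337Z)^×.

10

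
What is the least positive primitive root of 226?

3

φ(226) = φ(2)·φ(113) = 1·112 = 112 = 2^4 · 7.
Test candidates g = 2, 3, … against the prime factors q ∈ {2, 7} of φ(226): g is a generator iff g^(112/q) ≢ 1 for every such q.
g = 2: gcd(2, 226) = 2 > 1, not a unit — skip.
g = 3: 3^56 ≡ 225; 3^16 ≡ 49 — none is 1, so 3 is a primitive root.
The smallest primitive root modulo 226 is 3.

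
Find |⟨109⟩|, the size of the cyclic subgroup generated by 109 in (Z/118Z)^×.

By Lagrange's theorem, ord_118(109) divides φ(118) = φ(2)·φ(59) = 1·58 = 58 = 2 · 29.
Divisors of 58: 1, 2, 29, 58.
Compute 109^d (mod 118) for the divisors d until we hit 1:
109^1 ≡ 109
109^2 ≡ 81
109^29 ≡ 117
109^58 ≡ 1
So ord_118(109) = 58.

58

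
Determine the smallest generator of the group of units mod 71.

7

φ(71) = 71 − 1 = 70 = 2 · 5 · 7.
g is a primitive root iff g^(70/q) ≢ 1 (mod 71) for each prime q ∈ {2, 5, 7}.
g = 2: 2^35 ≡ 1 — hits 1, so not a primitive root.
g = 3: 3^35 ≡ 1 — hits 1, so not a primitive root.
g = 4: 4^35 ≡ 1 — hits 1, so not a primitive root.
g = 5: 5^35 ≡ 1 — hits 1, so not a primitive root.
g = 6: 6^35 ≡ 1 — hits 1, so not a primitive root.
g = 7: 7^35 ≡ 70; 7^14 ≡ 54; 7^10 ≡ 45 — none is 1, so 7 is a primitive root.
The smallest primitive root modulo 71 is 7.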